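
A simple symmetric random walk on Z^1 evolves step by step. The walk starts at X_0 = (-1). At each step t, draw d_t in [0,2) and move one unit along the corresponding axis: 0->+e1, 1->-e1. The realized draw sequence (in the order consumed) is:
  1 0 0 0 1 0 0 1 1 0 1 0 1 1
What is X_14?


(-1)

t=0: X=(-1), d=1 → -e1, X_1=(-2)
t=1: X=(-2), d=0 → +e1, X_2=(-1)
t=2: X=(-1), d=0 → +e1, X_3=(0)
t=3: X=(0), d=0 → +e1, X_4=(1)
t=4: X=(1), d=1 → -e1, X_5=(0)
t=5: X=(0), d=0 → +e1, X_6=(1)
t=6: X=(1), d=0 → +e1, X_7=(2)
t=7: X=(2), d=1 → -e1, X_8=(1)
t=8: X=(1), d=1 → -e1, X_9=(0)
t=9: X=(0), d=0 → +e1, X_10=(1)
t=10: X=(1), d=1 → -e1, X_11=(0)
t=11: X=(0), d=0 → +e1, X_12=(1)
t=12: X=(1), d=1 → -e1, X_13=(0)
t=13: X=(0), d=1 → -e1, X_14=(-1)


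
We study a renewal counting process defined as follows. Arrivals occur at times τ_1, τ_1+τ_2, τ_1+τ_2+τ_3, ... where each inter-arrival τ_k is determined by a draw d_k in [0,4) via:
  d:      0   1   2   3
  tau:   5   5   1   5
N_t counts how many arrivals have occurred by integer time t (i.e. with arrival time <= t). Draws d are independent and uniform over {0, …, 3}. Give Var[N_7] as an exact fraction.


Inter-arrival values over d=0..3: [5, 5, 1, 5]
Each d has probability 1/4, so the pmf of τ is: f(1) = 1/4, f(5) = 3/4
Let p_n(j) = P(N_n = j), with p_0 = [1]. Condition on τ_1: p_n(0) = P(τ > n), and for j >= 1, p_n(j) = Σ_{k<=n} f(k)·p_{n−k}(j−1)
p_1 = [3/4, 1/4]  (j = 0..1)
p_2 = [3/4, 3/16, 1/16]  (j = 0..2)
p_3 = [3/4, 3/16, 3/64, 1/64]  (j = 0..3)
p_4 = [3/4, 3/16, 3/64, 3/256, 1/256]  (j = 0..4)
p_5 = [0, 15/16, 3/64, 3/256, 3/1024, 1/1024]  (j = 0..5)
p_6 = [0, 9/16, 27/64, 3/256, 3/1024, 3/4096, 1/4096]  (j = 0..6)
p_7 = [0, 9/16, 9/32, 39/256, 3/1024, 3/4096, 3/16384, 1/16384]  (j = 0..7)
E[N_7] = Σ j·p_7(j) = 26197/16384;  E[N_7²] = Σ j²·p_7(j) = 51337/16384
Var[N_7] = 51337/16384 − (26197/16384)² = 154822599/268435456

154822599/268435456


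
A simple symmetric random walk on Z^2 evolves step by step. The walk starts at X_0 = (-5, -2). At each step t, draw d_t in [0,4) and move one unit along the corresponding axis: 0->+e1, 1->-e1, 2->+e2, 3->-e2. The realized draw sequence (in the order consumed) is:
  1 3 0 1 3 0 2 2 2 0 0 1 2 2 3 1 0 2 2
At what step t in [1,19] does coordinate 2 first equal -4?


5

t=0: X=(-5, -2), d=1 → -e1, X_1=(-6, -2)
t=1: X=(-6, -2), d=3 → -e2, X_2=(-6, -3)
t=2: X=(-6, -3), d=0 → +e1, X_3=(-5, -3)
t=3: X=(-5, -3), d=1 → -e1, X_4=(-6, -3)
t=4: X=(-6, -3), d=3 → -e2, X_5=(-6, -4)
t=5: X=(-6, -4), d=0 → +e1, X_6=(-5, -4)
t=6: X=(-5, -4), d=2 → +e2, X_7=(-5, -3)
t=7: X=(-5, -3), d=2 → +e2, X_8=(-5, -2)
t=8: X=(-5, -2), d=2 → +e2, X_9=(-5, -1)
t=9: X=(-5, -1), d=0 → +e1, X_10=(-4, -1)
t=10: X=(-4, -1), d=0 → +e1, X_11=(-3, -1)
t=11: X=(-3, -1), d=1 → -e1, X_12=(-4, -1)
t=12: X=(-4, -1), d=2 → +e2, X_13=(-4, 0)
t=13: X=(-4, 0), d=2 → +e2, X_14=(-4, 1)
t=14: X=(-4, 1), d=3 → -e2, X_15=(-4, 0)
t=15: X=(-4, 0), d=1 → -e1, X_16=(-5, 0)
t=16: X=(-5, 0), d=0 → +e1, X_17=(-4, 0)
t=17: X=(-4, 0), d=2 → +e2, X_18=(-4, 1)
t=18: X=(-4, 1), d=2 → +e2, X_19=(-4, 2)


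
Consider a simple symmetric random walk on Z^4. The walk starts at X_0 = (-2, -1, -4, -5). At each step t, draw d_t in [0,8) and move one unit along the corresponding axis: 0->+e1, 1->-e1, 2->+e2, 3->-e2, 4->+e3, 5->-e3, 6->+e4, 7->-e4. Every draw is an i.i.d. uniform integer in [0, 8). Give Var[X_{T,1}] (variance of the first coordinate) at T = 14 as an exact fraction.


Outcome values over d=0..7: [1, -1, 0, 0, 0, 0, 0, 0]
Σy = 0, Σy² = 2, M = 8
μ = 0/8 = 0,  σ² = 2/8 − (0)² = 1/4
Independent increments: Var[X_14] = 14·σ² = 14·(1/4) = 7/2

7/2


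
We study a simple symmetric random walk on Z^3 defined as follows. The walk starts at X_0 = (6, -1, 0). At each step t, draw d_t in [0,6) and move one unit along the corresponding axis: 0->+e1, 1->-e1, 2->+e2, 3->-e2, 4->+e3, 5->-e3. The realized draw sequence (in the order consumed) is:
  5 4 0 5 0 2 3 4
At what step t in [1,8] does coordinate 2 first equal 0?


t=0: X=(6, -1, 0), d=5 → -e3, X_1=(6, -1, -1)
t=1: X=(6, -1, -1), d=4 → +e3, X_2=(6, -1, 0)
t=2: X=(6, -1, 0), d=0 → +e1, X_3=(7, -1, 0)
t=3: X=(7, -1, 0), d=5 → -e3, X_4=(7, -1, -1)
t=4: X=(7, -1, -1), d=0 → +e1, X_5=(8, -1, -1)
t=5: X=(8, -1, -1), d=2 → +e2, X_6=(8, 0, -1)
t=6: X=(8, 0, -1), d=3 → -e2, X_7=(8, -1, -1)
t=7: X=(8, -1, -1), d=4 → +e3, X_8=(8, -1, 0)

6


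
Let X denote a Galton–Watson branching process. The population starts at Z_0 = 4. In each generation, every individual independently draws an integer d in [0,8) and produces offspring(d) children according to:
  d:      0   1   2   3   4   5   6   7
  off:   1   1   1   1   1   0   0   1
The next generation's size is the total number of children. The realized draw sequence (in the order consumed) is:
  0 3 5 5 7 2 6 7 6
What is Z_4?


0

gen 0: Z_0=4, draws=[0, 3, 5, 5], offspring=[1, 1, 0, 0], Z_1=2
gen 1: Z_1=2, draws=[7, 2], offspring=[1, 1], Z_2=2
gen 2: Z_2=2, draws=[6, 7], offspring=[0, 1], Z_3=1
gen 3: Z_3=1, draws=[6], offspring=[0], Z_4=0


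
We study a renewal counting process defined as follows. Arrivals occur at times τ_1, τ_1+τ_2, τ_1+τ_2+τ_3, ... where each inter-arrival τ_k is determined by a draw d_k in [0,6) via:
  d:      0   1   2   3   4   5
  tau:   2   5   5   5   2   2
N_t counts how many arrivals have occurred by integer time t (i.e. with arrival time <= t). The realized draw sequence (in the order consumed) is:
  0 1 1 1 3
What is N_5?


draw d_1=0: τ_1=2, arrival time A_1=2
draw d_2=1: τ_2=5, arrival time A_2=7
draw d_3=1: τ_3=5, arrival time A_3=12
draw d_4=1: τ_4=5, arrival time A_4=17
draw d_5=3: τ_5=5, arrival time A_5=22
N_t over t=0..5: 0:0 1:0 2:1 3:1 4:1 5:1

1


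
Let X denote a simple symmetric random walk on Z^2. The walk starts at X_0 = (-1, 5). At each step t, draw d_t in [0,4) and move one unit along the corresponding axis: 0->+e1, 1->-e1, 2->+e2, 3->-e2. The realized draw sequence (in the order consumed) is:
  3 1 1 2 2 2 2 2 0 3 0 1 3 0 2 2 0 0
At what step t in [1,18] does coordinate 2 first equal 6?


5

t=0: X=(-1, 5), d=3 → -e2, X_1=(-1, 4)
t=1: X=(-1, 4), d=1 → -e1, X_2=(-2, 4)
t=2: X=(-2, 4), d=1 → -e1, X_3=(-3, 4)
t=3: X=(-3, 4), d=2 → +e2, X_4=(-3, 5)
t=4: X=(-3, 5), d=2 → +e2, X_5=(-3, 6)
t=5: X=(-3, 6), d=2 → +e2, X_6=(-3, 7)
t=6: X=(-3, 7), d=2 → +e2, X_7=(-3, 8)
t=7: X=(-3, 8), d=2 → +e2, X_8=(-3, 9)
t=8: X=(-3, 9), d=0 → +e1, X_9=(-2, 9)
t=9: X=(-2, 9), d=3 → -e2, X_10=(-2, 8)
t=10: X=(-2, 8), d=0 → +e1, X_11=(-1, 8)
t=11: X=(-1, 8), d=1 → -e1, X_12=(-2, 8)
t=12: X=(-2, 8), d=3 → -e2, X_13=(-2, 7)
t=13: X=(-2, 7), d=0 → +e1, X_14=(-1, 7)
t=14: X=(-1, 7), d=2 → +e2, X_15=(-1, 8)
t=15: X=(-1, 8), d=2 → +e2, X_16=(-1, 9)
t=16: X=(-1, 9), d=0 → +e1, X_17=(0, 9)
t=17: X=(0, 9), d=0 → +e1, X_18=(1, 9)


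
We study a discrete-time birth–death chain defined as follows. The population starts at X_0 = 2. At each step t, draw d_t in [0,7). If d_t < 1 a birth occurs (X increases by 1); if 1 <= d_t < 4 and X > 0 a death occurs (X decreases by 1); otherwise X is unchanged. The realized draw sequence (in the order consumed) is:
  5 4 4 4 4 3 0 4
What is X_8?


t=0: X=2, d=5 → hold, X_1=2
t=1: X=2, d=4 → hold, X_2=2
t=2: X=2, d=4 → hold, X_3=2
t=3: X=2, d=4 → hold, X_4=2
t=4: X=2, d=4 → hold, X_5=2
t=5: X=2, d=3 → death, X_6=1
t=6: X=1, d=0 → birth, X_7=2
t=7: X=2, d=4 → hold, X_8=2

2


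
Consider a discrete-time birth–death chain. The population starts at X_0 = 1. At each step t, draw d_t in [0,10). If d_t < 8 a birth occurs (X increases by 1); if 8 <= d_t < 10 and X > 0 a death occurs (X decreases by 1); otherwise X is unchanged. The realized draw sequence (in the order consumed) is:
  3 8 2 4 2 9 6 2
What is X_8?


t=0: X=1, d=3 → birth, X_1=2
t=1: X=2, d=8 → death, X_2=1
t=2: X=1, d=2 → birth, X_3=2
t=3: X=2, d=4 → birth, X_4=3
t=4: X=3, d=2 → birth, X_5=4
t=5: X=4, d=9 → death, X_6=3
t=6: X=3, d=6 → birth, X_7=4
t=7: X=4, d=2 → birth, X_8=5

5


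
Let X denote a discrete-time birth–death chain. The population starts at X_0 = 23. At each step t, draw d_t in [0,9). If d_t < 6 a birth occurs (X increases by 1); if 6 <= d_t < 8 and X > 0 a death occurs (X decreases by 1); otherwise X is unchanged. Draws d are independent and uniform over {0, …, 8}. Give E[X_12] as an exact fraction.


X can drop by at most 1 per step and X_0 = 23 > T = 12, so X_t >= 23 − t >= 11 > 0 for every t <= 12: the floor at 0 (the 'and X > 0' condition) never binds. Hence X_12 = X_0 + Σ_{t<12} Y_t with i.i.d. increments Y_t = y(d_t) ∈ {+1, −1, 0}.
Outcome values over d=0..8: [1, 1, 1, 1, 1, 1, -1, -1, 0]
Σy = 4, Σy² = 8, M = 9
μ = 4/9 = 4/9,  σ² = 8/9 − (4/9)² = 56/81
E[X_12] = 23 + 12·(4/9) = 85/3

85/3


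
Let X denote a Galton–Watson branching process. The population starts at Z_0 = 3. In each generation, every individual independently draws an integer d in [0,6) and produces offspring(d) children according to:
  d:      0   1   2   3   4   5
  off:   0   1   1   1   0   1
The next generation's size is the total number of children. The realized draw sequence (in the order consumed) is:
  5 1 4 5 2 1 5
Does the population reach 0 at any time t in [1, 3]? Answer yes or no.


gen 0: Z_0=3, draws=[5, 1, 4], offspring=[1, 1, 0], Z_1=2
gen 1: Z_1=2, draws=[5, 2], offspring=[1, 1], Z_2=2
gen 2: Z_2=2, draws=[1, 5], offspring=[1, 1], Z_3=2

no


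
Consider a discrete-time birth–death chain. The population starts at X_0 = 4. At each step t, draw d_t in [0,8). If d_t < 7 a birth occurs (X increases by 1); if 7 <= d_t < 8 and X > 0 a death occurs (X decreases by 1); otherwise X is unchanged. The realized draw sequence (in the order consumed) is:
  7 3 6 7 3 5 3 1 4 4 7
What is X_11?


9

t=0: X=4, d=7 → death, X_1=3
t=1: X=3, d=3 → birth, X_2=4
t=2: X=4, d=6 → birth, X_3=5
t=3: X=5, d=7 → death, X_4=4
t=4: X=4, d=3 → birth, X_5=5
t=5: X=5, d=5 → birth, X_6=6
t=6: X=6, d=3 → birth, X_7=7
t=7: X=7, d=1 → birth, X_8=8
t=8: X=8, d=4 → birth, X_9=9
t=9: X=9, d=4 → birth, X_10=10
t=10: X=10, d=7 → death, X_11=9


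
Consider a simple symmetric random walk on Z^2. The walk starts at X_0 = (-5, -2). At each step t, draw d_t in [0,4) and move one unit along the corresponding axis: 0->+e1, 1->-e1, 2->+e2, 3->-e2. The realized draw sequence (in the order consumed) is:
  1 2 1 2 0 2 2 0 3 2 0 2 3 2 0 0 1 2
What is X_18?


t=0: X=(-5, -2), d=1 → -e1, X_1=(-6, -2)
t=1: X=(-6, -2), d=2 → +e2, X_2=(-6, -1)
t=2: X=(-6, -1), d=1 → -e1, X_3=(-7, -1)
t=3: X=(-7, -1), d=2 → +e2, X_4=(-7, 0)
t=4: X=(-7, 0), d=0 → +e1, X_5=(-6, 0)
t=5: X=(-6, 0), d=2 → +e2, X_6=(-6, 1)
t=6: X=(-6, 1), d=2 → +e2, X_7=(-6, 2)
t=7: X=(-6, 2), d=0 → +e1, X_8=(-5, 2)
t=8: X=(-5, 2), d=3 → -e2, X_9=(-5, 1)
t=9: X=(-5, 1), d=2 → +e2, X_10=(-5, 2)
t=10: X=(-5, 2), d=0 → +e1, X_11=(-4, 2)
t=11: X=(-4, 2), d=2 → +e2, X_12=(-4, 3)
t=12: X=(-4, 3), d=3 → -e2, X_13=(-4, 2)
t=13: X=(-4, 2), d=2 → +e2, X_14=(-4, 3)
t=14: X=(-4, 3), d=0 → +e1, X_15=(-3, 3)
t=15: X=(-3, 3), d=0 → +e1, X_16=(-2, 3)
t=16: X=(-2, 3), d=1 → -e1, X_17=(-3, 3)
t=17: X=(-3, 3), d=2 → +e2, X_18=(-3, 4)

(-3, 4)


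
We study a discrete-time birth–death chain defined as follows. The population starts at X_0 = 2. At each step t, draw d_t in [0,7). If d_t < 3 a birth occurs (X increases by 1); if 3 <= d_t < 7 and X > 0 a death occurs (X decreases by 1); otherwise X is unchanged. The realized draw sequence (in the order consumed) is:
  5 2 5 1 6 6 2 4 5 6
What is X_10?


t=0: X=2, d=5 → death, X_1=1
t=1: X=1, d=2 → birth, X_2=2
t=2: X=2, d=5 → death, X_3=1
t=3: X=1, d=1 → birth, X_4=2
t=4: X=2, d=6 → death, X_5=1
t=5: X=1, d=6 → death, X_6=0
t=6: X=0, d=2 → birth, X_7=1
t=7: X=1, d=4 → death, X_8=0
t=8: X=0, d=5 → hold, X_9=0
t=9: X=0, d=6 → hold, X_10=0

0


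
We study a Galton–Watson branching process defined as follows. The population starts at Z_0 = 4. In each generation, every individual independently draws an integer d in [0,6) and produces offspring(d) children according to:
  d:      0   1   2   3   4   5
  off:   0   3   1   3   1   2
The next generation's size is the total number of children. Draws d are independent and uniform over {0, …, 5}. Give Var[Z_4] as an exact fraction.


1496000/6561

Outcome values over d=0..5: [0, 3, 1, 3, 1, 2]
Σy = 10, Σy² = 24, M = 6
μ = 10/6 = 5/3,  σ² = 24/6 − (5/3)² = 11/9
V_0 = 0, E_0 = 4
V_1 = 11/9·E_0 + (5/3)²·V_0 = 44/9;  E_1 = 20/3
V_2 = 11/9·E_1 + (5/3)²·V_1 = 1760/81;  E_2 = 100/9
V_3 = 11/9·E_2 + (5/3)²·V_2 = 53900/729;  E_3 = 500/27
V_4 = 11/9·E_3 + (5/3)²·V_3 = 1496000/6561;  E_4 = 2500/81


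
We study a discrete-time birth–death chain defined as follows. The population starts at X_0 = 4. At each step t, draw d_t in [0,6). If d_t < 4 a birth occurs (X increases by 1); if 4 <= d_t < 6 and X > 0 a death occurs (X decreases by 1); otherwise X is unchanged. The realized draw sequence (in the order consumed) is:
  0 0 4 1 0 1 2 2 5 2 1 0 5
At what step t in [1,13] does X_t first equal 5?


t=0: X=4, d=0 → birth, X_1=5
t=1: X=5, d=0 → birth, X_2=6
t=2: X=6, d=4 → death, X_3=5
t=3: X=5, d=1 → birth, X_4=6
t=4: X=6, d=0 → birth, X_5=7
t=5: X=7, d=1 → birth, X_6=8
t=6: X=8, d=2 → birth, X_7=9
t=7: X=9, d=2 → birth, X_8=10
t=8: X=10, d=5 → death, X_9=9
t=9: X=9, d=2 → birth, X_10=10
t=10: X=10, d=1 → birth, X_11=11
t=11: X=11, d=0 → birth, X_12=12
t=12: X=12, d=5 → death, X_13=11

1


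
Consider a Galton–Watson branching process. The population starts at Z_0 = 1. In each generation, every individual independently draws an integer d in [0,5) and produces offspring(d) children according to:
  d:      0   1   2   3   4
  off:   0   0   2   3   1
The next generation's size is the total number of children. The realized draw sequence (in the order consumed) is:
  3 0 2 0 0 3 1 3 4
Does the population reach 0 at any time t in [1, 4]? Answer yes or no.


no

gen 0: Z_0=1, draws=[3], offspring=[3], Z_1=3
gen 1: Z_1=3, draws=[0, 2, 0], offspring=[0, 2, 0], Z_2=2
gen 2: Z_2=2, draws=[0, 3], offspring=[0, 3], Z_3=3
gen 3: Z_3=3, draws=[1, 3, 4], offspring=[0, 3, 1], Z_4=4


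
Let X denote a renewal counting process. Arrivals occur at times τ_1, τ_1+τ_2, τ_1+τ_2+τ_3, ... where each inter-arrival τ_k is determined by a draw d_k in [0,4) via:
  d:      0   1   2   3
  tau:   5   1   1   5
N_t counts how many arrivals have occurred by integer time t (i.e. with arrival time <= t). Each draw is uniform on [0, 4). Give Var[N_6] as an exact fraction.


3391/4096

Inter-arrival values over d=0..3: [5, 1, 1, 5]
Each d has probability 1/4, so the pmf of τ is: f(1) = 1/2, f(5) = 1/2
Let p_n(j) = P(N_n = j), with p_0 = [1]. Condition on τ_1: p_n(0) = P(τ > n), and for j >= 1, p_n(j) = Σ_{k<=n} f(k)·p_{n−k}(j−1)
p_1 = [1/2, 1/2]  (j = 0..1)
p_2 = [1/2, 1/4, 1/4]  (j = 0..2)
p_3 = [1/2, 1/4, 1/8, 1/8]  (j = 0..3)
p_4 = [1/2, 1/4, 1/8, 1/16, 1/16]  (j = 0..4)
p_5 = [0, 3/4, 1/8, 1/16, 1/32, 1/32]  (j = 0..5)
p_6 = [0, 1/4, 5/8, 1/16, 1/32, 1/64, 1/64]  (j = 0..6)
E[N_6] = Σ j·p_6(j) = 127/64;  E[N_6²] = Σ j²·p_6(j) = 305/64
Var[N_6] = 305/64 − (127/64)² = 3391/4096


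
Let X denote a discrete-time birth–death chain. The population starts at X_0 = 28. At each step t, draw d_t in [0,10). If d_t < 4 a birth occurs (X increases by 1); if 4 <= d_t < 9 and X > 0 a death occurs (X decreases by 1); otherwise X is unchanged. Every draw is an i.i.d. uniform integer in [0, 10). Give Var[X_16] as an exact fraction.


356/25

X can drop by at most 1 per step and X_0 = 28 > T = 16, so X_t >= 28 − t >= 12 > 0 for every t <= 16: the floor at 0 (the 'and X > 0' condition) never binds. Hence X_16 = X_0 + Σ_{t<16} Y_t with i.i.d. increments Y_t = y(d_t) ∈ {+1, −1, 0}.
Outcome values over d=0..9: [1, 1, 1, 1, -1, -1, -1, -1, -1, 0]
Σy = -1, Σy² = 9, M = 10
μ = -1/10 = -1/10,  σ² = 9/10 − (-1/10)² = 89/100
Independent increments: Var[X_16] = 16·σ² = 16·(89/100) = 356/25


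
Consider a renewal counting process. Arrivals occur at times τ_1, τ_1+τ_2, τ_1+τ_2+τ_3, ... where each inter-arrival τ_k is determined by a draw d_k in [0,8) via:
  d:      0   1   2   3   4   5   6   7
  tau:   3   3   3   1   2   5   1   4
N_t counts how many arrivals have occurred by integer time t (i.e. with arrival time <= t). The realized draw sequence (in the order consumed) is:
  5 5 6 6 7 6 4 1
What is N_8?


1

draw d_1=5: τ_1=5, arrival time A_1=5
draw d_2=5: τ_2=5, arrival time A_2=10
draw d_3=6: τ_3=1, arrival time A_3=11
draw d_4=6: τ_4=1, arrival time A_4=12
draw d_5=7: τ_5=4, arrival time A_5=16
draw d_6=6: τ_6=1, arrival time A_6=17
draw d_7=4: τ_7=2, arrival time A_7=19
draw d_8=1: τ_8=3, arrival time A_8=22
N_t over t=0..8: 0:0 1:0 2:0 3:0 4:0 5:1 6:1 7:1 8:1


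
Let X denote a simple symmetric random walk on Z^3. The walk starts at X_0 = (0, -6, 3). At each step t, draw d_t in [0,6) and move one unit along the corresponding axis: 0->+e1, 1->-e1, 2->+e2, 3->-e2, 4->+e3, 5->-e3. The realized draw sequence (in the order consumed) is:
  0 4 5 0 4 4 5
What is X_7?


(2, -6, 4)

t=0: X=(0, -6, 3), d=0 → +e1, X_1=(1, -6, 3)
t=1: X=(1, -6, 3), d=4 → +e3, X_2=(1, -6, 4)
t=2: X=(1, -6, 4), d=5 → -e3, X_3=(1, -6, 3)
t=3: X=(1, -6, 3), d=0 → +e1, X_4=(2, -6, 3)
t=4: X=(2, -6, 3), d=4 → +e3, X_5=(2, -6, 4)
t=5: X=(2, -6, 4), d=4 → +e3, X_6=(2, -6, 5)
t=6: X=(2, -6, 5), d=5 → -e3, X_7=(2, -6, 4)


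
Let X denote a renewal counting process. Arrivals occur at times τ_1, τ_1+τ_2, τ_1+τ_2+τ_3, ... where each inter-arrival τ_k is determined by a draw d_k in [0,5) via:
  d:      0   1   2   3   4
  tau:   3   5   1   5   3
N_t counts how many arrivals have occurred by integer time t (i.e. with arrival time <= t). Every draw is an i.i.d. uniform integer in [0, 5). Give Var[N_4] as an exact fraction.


Inter-arrival values over d=0..4: [3, 5, 1, 5, 3]
Each d has probability 1/5, so the pmf of τ is: f(1) = 1/5, f(3) = 2/5, f(5) = 2/5
Let p_n(j) = P(N_n = j), with p_0 = [1]. Condition on τ_1: p_n(0) = P(τ > n), and for j >= 1, p_n(j) = Σ_{k<=n} f(k)·p_{n−k}(j−1)
p_1 = [4/5, 1/5]  (j = 0..1)
p_2 = [4/5, 4/25, 1/25]  (j = 0..2)
p_3 = [2/5, 14/25, 4/125, 1/125]  (j = 0..3)
p_4 = [2/5, 2/5, 24/125, 4/625, 1/625]  (j = 0..4)
E[N_4] = Σ j·p_4(j) = 506/625;  E[N_4²] = Σ j²·p_4(j) = 782/625
Var[N_4] = 782/625 − (506/625)² = 232714/390625

232714/390625


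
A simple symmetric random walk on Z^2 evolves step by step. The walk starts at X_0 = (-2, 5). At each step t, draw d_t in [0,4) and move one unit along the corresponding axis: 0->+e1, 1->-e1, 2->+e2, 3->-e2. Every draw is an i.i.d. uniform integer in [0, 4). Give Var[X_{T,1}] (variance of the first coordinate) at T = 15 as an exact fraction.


Outcome values over d=0..3: [1, -1, 0, 0]
Σy = 0, Σy² = 2, M = 4
μ = 0/4 = 0,  σ² = 2/4 − (0)² = 1/2
Independent increments: Var[X_15] = 15·σ² = 15·(1/2) = 15/2

15/2


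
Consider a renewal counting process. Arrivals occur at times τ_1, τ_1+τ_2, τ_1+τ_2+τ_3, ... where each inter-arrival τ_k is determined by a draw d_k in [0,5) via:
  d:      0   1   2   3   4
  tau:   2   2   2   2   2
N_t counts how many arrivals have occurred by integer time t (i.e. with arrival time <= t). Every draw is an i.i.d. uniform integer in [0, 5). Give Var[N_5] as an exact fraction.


0

Inter-arrival values over d=0..4: [2, 2, 2, 2, 2]
Each d has probability 1/5, so the pmf of τ is: f(2) = 1
Let p_n(j) = P(N_n = j), with p_0 = [1]. Condition on τ_1: p_n(0) = P(τ > n), and for j >= 1, p_n(j) = Σ_{k<=n} f(k)·p_{n−k}(j−1)
p_1 = [1]  (j = 0)
p_2 = [0, 1]  (j = 0..1)
p_3 = [0, 1]  (j = 0..1)
p_4 = [0, 0, 1]  (j = 0..2)
p_5 = [0, 0, 1]  (j = 0..2)
E[N_5] = Σ j·p_5(j) = 2;  E[N_5²] = Σ j²·p_5(j) = 4
Var[N_5] = 4 − (2)² = 0


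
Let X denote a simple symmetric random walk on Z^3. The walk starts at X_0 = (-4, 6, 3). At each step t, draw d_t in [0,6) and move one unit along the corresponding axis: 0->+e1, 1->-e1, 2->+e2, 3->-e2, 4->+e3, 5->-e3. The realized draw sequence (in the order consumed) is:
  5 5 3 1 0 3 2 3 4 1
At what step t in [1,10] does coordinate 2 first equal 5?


t=0: X=(-4, 6, 3), d=5 → -e3, X_1=(-4, 6, 2)
t=1: X=(-4, 6, 2), d=5 → -e3, X_2=(-4, 6, 1)
t=2: X=(-4, 6, 1), d=3 → -e2, X_3=(-4, 5, 1)
t=3: X=(-4, 5, 1), d=1 → -e1, X_4=(-5, 5, 1)
t=4: X=(-5, 5, 1), d=0 → +e1, X_5=(-4, 5, 1)
t=5: X=(-4, 5, 1), d=3 → -e2, X_6=(-4, 4, 1)
t=6: X=(-4, 4, 1), d=2 → +e2, X_7=(-4, 5, 1)
t=7: X=(-4, 5, 1), d=3 → -e2, X_8=(-4, 4, 1)
t=8: X=(-4, 4, 1), d=4 → +e3, X_9=(-4, 4, 2)
t=9: X=(-4, 4, 2), d=1 → -e1, X_10=(-5, 4, 2)

3


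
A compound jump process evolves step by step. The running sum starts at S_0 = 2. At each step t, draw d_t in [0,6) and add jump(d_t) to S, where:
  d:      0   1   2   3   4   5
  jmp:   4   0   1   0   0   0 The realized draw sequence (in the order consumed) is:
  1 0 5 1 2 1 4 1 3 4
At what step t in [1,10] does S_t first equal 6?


2

t=0: S=2, d=1, jump=0, S_1=2
t=1: S=2, d=0, jump=4, S_2=6
t=2: S=6, d=5, jump=0, S_3=6
t=3: S=6, d=1, jump=0, S_4=6
t=4: S=6, d=2, jump=1, S_5=7
t=5: S=7, d=1, jump=0, S_6=7
t=6: S=7, d=4, jump=0, S_7=7
t=7: S=7, d=1, jump=0, S_8=7
t=8: S=7, d=3, jump=0, S_9=7
t=9: S=7, d=4, jump=0, S_10=7


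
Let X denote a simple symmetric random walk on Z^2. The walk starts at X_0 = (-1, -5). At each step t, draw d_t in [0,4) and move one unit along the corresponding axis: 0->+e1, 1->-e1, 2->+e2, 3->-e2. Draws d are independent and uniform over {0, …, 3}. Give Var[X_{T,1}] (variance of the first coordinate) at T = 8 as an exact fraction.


Outcome values over d=0..3: [1, -1, 0, 0]
Σy = 0, Σy² = 2, M = 4
μ = 0/4 = 0,  σ² = 2/4 − (0)² = 1/2
Independent increments: Var[X_8] = 8·σ² = 8·(1/2) = 4

4


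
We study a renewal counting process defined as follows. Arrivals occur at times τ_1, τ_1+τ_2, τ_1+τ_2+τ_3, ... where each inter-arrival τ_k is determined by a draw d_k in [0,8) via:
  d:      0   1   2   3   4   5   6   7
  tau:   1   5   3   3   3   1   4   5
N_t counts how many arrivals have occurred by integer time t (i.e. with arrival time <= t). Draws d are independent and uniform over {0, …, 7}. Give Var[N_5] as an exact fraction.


455095/1048576

Inter-arrival values over d=0..7: [1, 5, 3, 3, 3, 1, 4, 5]
Each d has probability 1/8, so the pmf of τ is: f(1) = 1/4, f(3) = 3/8, f(4) = 1/8, f(5) = 1/4
Let p_n(j) = P(N_n = j), with p_0 = [1]. Condition on τ_1: p_n(0) = P(τ > n), and for j >= 1, p_n(j) = Σ_{k<=n} f(k)·p_{n−k}(j−1)
p_1 = [3/4, 1/4]  (j = 0..1)
p_2 = [3/4, 3/16, 1/16]  (j = 0..2)
p_3 = [3/8, 9/16, 3/64, 1/64]  (j = 0..3)
p_4 = [1/4, 1/2, 15/64, 3/256, 1/256]  (j = 0..4)
p_5 = [0, 11/16, 29/128, 21/256, 3/1024, 1/1024]  (j = 0..5)
E[N_5] = Σ j·p_5(j) = 1437/1024;  E[N_5²] = Σ j²·p_5(j) = 2461/1024
Var[N_5] = 2461/1024 − (1437/1024)² = 455095/1048576


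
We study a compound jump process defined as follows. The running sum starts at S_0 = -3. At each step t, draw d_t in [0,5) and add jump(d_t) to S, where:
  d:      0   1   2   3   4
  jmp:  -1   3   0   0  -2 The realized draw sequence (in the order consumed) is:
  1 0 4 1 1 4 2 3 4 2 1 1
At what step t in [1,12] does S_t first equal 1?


6

t=0: S=-3, d=1, jump=3, S_1=0
t=1: S=0, d=0, jump=-1, S_2=-1
t=2: S=-1, d=4, jump=-2, S_3=-3
t=3: S=-3, d=1, jump=3, S_4=0
t=4: S=0, d=1, jump=3, S_5=3
t=5: S=3, d=4, jump=-2, S_6=1
t=6: S=1, d=2, jump=0, S_7=1
t=7: S=1, d=3, jump=0, S_8=1
t=8: S=1, d=4, jump=-2, S_9=-1
t=9: S=-1, d=2, jump=0, S_10=-1
t=10: S=-1, d=1, jump=3, S_11=2
t=11: S=2, d=1, jump=3, S_12=5


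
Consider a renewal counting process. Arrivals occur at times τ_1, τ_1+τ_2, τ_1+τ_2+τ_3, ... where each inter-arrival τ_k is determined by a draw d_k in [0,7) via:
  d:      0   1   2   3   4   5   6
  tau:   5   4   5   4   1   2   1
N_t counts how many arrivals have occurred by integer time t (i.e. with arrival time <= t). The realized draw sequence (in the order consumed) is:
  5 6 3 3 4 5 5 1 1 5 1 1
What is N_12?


draw d_1=5: τ_1=2, arrival time A_1=2
draw d_2=6: τ_2=1, arrival time A_2=3
draw d_3=3: τ_3=4, arrival time A_3=7
draw d_4=3: τ_4=4, arrival time A_4=11
draw d_5=4: τ_5=1, arrival time A_5=12
draw d_6=5: τ_6=2, arrival time A_6=14
draw d_7=5: τ_7=2, arrival time A_7=16
draw d_8=1: τ_8=4, arrival time A_8=20
draw d_9=1: τ_9=4, arrival time A_9=24
draw d_10=5: τ_10=2, arrival time A_10=26
draw d_11=1: τ_11=4, arrival time A_11=30
draw d_12=1: τ_12=4, arrival time A_12=34
N_t over t=0..12: 0:0 1:0 2:1 3:2 4:2 5:2 6:2 7:3 8:3 9:3 10:3 11:4 12:5

5


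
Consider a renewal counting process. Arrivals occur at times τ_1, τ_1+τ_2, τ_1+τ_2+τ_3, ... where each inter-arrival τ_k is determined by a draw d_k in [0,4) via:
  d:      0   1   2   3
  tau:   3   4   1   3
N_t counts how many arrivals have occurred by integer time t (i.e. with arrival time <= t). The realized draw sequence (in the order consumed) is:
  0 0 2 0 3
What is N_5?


draw d_1=0: τ_1=3, arrival time A_1=3
draw d_2=0: τ_2=3, arrival time A_2=6
draw d_3=2: τ_3=1, arrival time A_3=7
draw d_4=0: τ_4=3, arrival time A_4=10
draw d_5=3: τ_5=3, arrival time A_5=13
N_t over t=0..5: 0:0 1:0 2:0 3:1 4:1 5:1

1


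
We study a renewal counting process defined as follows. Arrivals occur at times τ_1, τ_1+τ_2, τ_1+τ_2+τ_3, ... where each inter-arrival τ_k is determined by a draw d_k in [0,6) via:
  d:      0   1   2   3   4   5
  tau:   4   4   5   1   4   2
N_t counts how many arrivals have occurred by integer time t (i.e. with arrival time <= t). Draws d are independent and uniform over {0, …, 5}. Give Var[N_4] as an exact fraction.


Inter-arrival values over d=0..5: [4, 4, 5, 1, 4, 2]
Each d has probability 1/6, so the pmf of τ is: f(1) = 1/6, f(2) = 1/6, f(4) = 1/2, f(5) = 1/6
Let p_n(j) = P(N_n = j), with p_0 = [1]. Condition on τ_1: p_n(0) = P(τ > n), and for j >= 1, p_n(j) = Σ_{k<=n} f(k)·p_{n−k}(j−1)
p_1 = [5/6, 1/6]  (j = 0..1)
p_2 = [2/3, 11/36, 1/36]  (j = 0..2)
p_3 = [2/3, 1/4, 17/216, 1/216]  (j = 0..3)
p_4 = [1/6, 13/18, 5/54, 23/1296, 1/1296]  (j = 0..4)
E[N_4] = Σ j·p_4(j) = 1249/1296;  E[N_4²] = Σ j²·p_4(j) = 1639/1296
Var[N_4] = 1639/1296 − (1249/1296)² = 564143/1679616

564143/1679616


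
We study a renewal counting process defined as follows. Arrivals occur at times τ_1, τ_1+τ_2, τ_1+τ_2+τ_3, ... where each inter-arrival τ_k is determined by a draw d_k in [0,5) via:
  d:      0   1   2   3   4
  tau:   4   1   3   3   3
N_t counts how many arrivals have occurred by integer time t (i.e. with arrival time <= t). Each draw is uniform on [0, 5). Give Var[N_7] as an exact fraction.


2259347164/6103515625

Inter-arrival values over d=0..4: [4, 1, 3, 3, 3]
Each d has probability 1/5, so the pmf of τ is: f(1) = 1/5, f(3) = 3/5, f(4) = 1/5
Let p_n(j) = P(N_n = j), with p_0 = [1]. Condition on τ_1: p_n(0) = P(τ > n), and for j >= 1, p_n(j) = Σ_{k<=n} f(k)·p_{n−k}(j−1)
p_1 = [4/5, 1/5]  (j = 0..1)
p_2 = [4/5, 4/25, 1/25]  (j = 0..2)
p_3 = [1/5, 19/25, 4/125, 1/125]  (j = 0..3)
p_4 = [0, 18/25, 34/125, 4/625, 1/625]  (j = 0..4)
p_5 = [0, 16/25, 7/25, 49/625, 4/3125, 1/3125]  (j = 0..5)
p_6 = [0, 7/25, 77/125, 52/625, 64/3125, 4/15625, 1/15625]  (j = 0..6)
p_7 = [0, 1/25, 16/25, 183/625, 69/3125, 79/15625, 4/78125, 1/78125]  (j = 0..7)
E[N_7] = Σ j·p_7(j) = 180656/78125;  E[N_7²] = Σ j²·p_7(j) = 446668/78125
Var[N_7] = 446668/78125 − (180656/78125)² = 2259347164/6103515625


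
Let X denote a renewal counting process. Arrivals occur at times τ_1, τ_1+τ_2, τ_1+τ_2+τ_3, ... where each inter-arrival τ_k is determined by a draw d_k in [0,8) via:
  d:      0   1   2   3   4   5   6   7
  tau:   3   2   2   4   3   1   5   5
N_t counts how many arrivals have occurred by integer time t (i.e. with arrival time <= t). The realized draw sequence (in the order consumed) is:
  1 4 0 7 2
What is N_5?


draw d_1=1: τ_1=2, arrival time A_1=2
draw d_2=4: τ_2=3, arrival time A_2=5
draw d_3=0: τ_3=3, arrival time A_3=8
draw d_4=7: τ_4=5, arrival time A_4=13
draw d_5=2: τ_5=2, arrival time A_5=15
N_t over t=0..5: 0:0 1:0 2:1 3:1 4:1 5:2

2


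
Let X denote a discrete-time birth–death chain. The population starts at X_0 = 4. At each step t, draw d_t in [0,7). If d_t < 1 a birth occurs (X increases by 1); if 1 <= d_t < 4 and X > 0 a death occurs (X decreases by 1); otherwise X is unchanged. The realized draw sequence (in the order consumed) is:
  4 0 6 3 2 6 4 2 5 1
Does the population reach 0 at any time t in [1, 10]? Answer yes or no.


no

t=0: X=4, d=4 → hold, X_1=4
t=1: X=4, d=0 → birth, X_2=5
t=2: X=5, d=6 → hold, X_3=5
t=3: X=5, d=3 → death, X_4=4
t=4: X=4, d=2 → death, X_5=3
t=5: X=3, d=6 → hold, X_6=3
t=6: X=3, d=4 → hold, X_7=3
t=7: X=3, d=2 → death, X_8=2
t=8: X=2, d=5 → hold, X_9=2
t=9: X=2, d=1 → death, X_10=1


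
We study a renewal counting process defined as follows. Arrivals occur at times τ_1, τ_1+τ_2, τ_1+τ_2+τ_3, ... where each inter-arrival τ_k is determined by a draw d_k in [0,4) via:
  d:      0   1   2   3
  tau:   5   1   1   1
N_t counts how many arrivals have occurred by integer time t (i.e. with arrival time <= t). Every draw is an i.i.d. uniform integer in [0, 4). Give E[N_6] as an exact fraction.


12661/4096

Inter-arrival values over d=0..3: [5, 1, 1, 1]
Each d has probability 1/4, so the pmf of τ is: f(1) = 3/4, f(5) = 1/4
Renewal equation for m(n) = E[N_n]: condition on τ_1 = k (if k <= n, one arrival plus a fresh copy on the remaining n−k steps): m(n) = F(n) + Σ_{k<=n} f(k)·m(n−k), where F(n) = P(τ <= n) and m(0) = 0
m(1) = F(1) = 3/4
m(2) = F(2) + f(1)·m(1) = 3/4 + 3/4·3/4 = 21/16
m(3) = F(3) + f(1)·m(2) = 3/4 + 3/4·21/16 = 111/64
m(4) = F(4) + f(1)·m(3) = 3/4 + 3/4·111/64 = 525/256
m(5) = F(5) + f(1)·m(4) = 1 + 3/4·525/256 = 2599/1024
m(6) = F(6) + f(1)·m(5) + f(5)·m(1) = 1 + 3/4·2599/1024 + 1/4·3/4 = 12661/4096
E[N_6] = m(6) = 12661/4096


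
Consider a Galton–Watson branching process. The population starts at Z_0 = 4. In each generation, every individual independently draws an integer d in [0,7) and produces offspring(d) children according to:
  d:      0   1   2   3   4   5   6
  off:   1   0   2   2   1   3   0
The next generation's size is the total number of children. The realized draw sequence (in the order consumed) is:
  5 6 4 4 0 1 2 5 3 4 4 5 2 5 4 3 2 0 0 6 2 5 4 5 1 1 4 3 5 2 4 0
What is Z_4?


gen 0: Z_0=4, draws=[5, 6, 4, 4], offspring=[3, 0, 1, 1], Z_1=5
gen 1: Z_1=5, draws=[0, 1, 2, 5, 3], offspring=[1, 0, 2, 3, 2], Z_2=8
gen 2: Z_2=8, draws=[4, 4, 5, 2, 5, 4, 3, 2], offspring=[1, 1, 3, 2, 3, 1, 2, 2], Z_3=15
gen 3: Z_3=15, draws=[0, 0, 6, 2, 5, 4, 5, 1, 1, 4, 3, 5, 2, 4, 0], offspring=[1, 1, 0, 2, 3, 1, 3, 0, 0, 1, 2, 3, 2, 1, 1], Z_4=21

21


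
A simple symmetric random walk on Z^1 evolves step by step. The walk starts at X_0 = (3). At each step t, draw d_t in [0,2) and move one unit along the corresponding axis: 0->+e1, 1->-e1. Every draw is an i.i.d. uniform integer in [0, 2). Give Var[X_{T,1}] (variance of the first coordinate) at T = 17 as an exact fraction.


Outcome values over d=0..1: [1, -1]
Σy = 0, Σy² = 2, M = 2
μ = 0/2 = 0,  σ² = 2/2 − (0)² = 1
Independent increments: Var[X_17] = 17·σ² = 17·(1) = 17

17


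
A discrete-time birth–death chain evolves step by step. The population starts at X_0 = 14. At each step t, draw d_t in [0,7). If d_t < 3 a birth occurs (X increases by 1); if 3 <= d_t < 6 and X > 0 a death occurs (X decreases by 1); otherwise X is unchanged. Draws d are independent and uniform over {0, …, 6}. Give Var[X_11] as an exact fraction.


X can drop by at most 1 per step and X_0 = 14 > T = 11, so X_t >= 14 − t >= 3 > 0 for every t <= 11: the floor at 0 (the 'and X > 0' condition) never binds. Hence X_11 = X_0 + Σ_{t<11} Y_t with i.i.d. increments Y_t = y(d_t) ∈ {+1, −1, 0}.
Outcome values over d=0..6: [1, 1, 1, -1, -1, -1, 0]
Σy = 0, Σy² = 6, M = 7
μ = 0/7 = 0,  σ² = 6/7 − (0)² = 6/7
Independent increments: Var[X_11] = 11·σ² = 11·(6/7) = 66/7

66/7


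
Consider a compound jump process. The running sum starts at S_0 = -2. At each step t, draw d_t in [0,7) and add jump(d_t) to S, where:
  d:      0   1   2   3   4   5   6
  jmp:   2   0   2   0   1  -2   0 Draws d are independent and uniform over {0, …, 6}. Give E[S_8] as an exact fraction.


10/7

Outcome values over d=0..6: [2, 0, 2, 0, 1, -2, 0]
Σy = 3, Σy² = 13, M = 7
μ = 3/7 = 3/7,  σ² = 13/7 − (3/7)² = 82/49
E[S_8] = -2 + 8·(3/7) = 10/7


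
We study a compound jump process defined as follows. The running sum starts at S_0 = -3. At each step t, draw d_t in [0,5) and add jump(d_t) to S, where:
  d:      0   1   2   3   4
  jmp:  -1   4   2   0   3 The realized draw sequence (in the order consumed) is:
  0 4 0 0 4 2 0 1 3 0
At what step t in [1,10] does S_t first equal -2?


3

t=0: S=-3, d=0, jump=-1, S_1=-4
t=1: S=-4, d=4, jump=3, S_2=-1
t=2: S=-1, d=0, jump=-1, S_3=-2
t=3: S=-2, d=0, jump=-1, S_4=-3
t=4: S=-3, d=4, jump=3, S_5=0
t=5: S=0, d=2, jump=2, S_6=2
t=6: S=2, d=0, jump=-1, S_7=1
t=7: S=1, d=1, jump=4, S_8=5
t=8: S=5, d=3, jump=0, S_9=5
t=9: S=5, d=0, jump=-1, S_10=4


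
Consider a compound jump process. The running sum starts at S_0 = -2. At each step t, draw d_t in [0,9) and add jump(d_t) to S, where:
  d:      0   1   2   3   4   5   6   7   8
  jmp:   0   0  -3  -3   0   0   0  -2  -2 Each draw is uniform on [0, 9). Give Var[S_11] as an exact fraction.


1474/81

Outcome values over d=0..8: [0, 0, -3, -3, 0, 0, 0, -2, -2]
Σy = -10, Σy² = 26, M = 9
μ = -10/9 = -10/9,  σ² = 26/9 − (-10/9)² = 134/81
Independent increments: Var[S_11] = 11·σ² = 11·(134/81) = 1474/81


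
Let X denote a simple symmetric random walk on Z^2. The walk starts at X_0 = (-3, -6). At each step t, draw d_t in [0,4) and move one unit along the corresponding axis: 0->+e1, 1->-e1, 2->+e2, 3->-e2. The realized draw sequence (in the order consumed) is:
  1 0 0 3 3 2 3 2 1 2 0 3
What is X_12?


t=0: X=(-3, -6), d=1 → -e1, X_1=(-4, -6)
t=1: X=(-4, -6), d=0 → +e1, X_2=(-3, -6)
t=2: X=(-3, -6), d=0 → +e1, X_3=(-2, -6)
t=3: X=(-2, -6), d=3 → -e2, X_4=(-2, -7)
t=4: X=(-2, -7), d=3 → -e2, X_5=(-2, -8)
t=5: X=(-2, -8), d=2 → +e2, X_6=(-2, -7)
t=6: X=(-2, -7), d=3 → -e2, X_7=(-2, -8)
t=7: X=(-2, -8), d=2 → +e2, X_8=(-2, -7)
t=8: X=(-2, -7), d=1 → -e1, X_9=(-3, -7)
t=9: X=(-3, -7), d=2 → +e2, X_10=(-3, -6)
t=10: X=(-3, -6), d=0 → +e1, X_11=(-2, -6)
t=11: X=(-2, -6), d=3 → -e2, X_12=(-2, -7)

(-2, -7)


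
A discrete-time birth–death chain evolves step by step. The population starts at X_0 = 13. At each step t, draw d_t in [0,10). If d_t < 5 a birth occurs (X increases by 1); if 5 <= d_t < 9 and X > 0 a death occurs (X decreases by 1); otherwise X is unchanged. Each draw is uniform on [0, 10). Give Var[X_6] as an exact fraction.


X can drop by at most 1 per step and X_0 = 13 > T = 6, so X_t >= 13 − t >= 7 > 0 for every t <= 6: the floor at 0 (the 'and X > 0' condition) never binds. Hence X_6 = X_0 + Σ_{t<6} Y_t with i.i.d. increments Y_t = y(d_t) ∈ {+1, −1, 0}.
Outcome values over d=0..9: [1, 1, 1, 1, 1, -1, -1, -1, -1, 0]
Σy = 1, Σy² = 9, M = 10
μ = 1/10 = 1/10,  σ² = 9/10 − (1/10)² = 89/100
Independent increments: Var[X_6] = 6·σ² = 6·(89/100) = 267/50

267/50


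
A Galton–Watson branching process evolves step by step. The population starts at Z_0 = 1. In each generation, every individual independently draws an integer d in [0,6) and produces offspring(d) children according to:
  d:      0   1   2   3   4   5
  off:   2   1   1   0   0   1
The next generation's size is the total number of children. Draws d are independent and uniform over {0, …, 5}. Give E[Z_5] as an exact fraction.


3125/7776

Outcome values over d=0..5: [2, 1, 1, 0, 0, 1]
Σy = 5, Σy² = 7, M = 6
μ = 5/6 = 5/6,  σ² = 7/6 − (5/6)² = 17/36
E[Z_0] = 1
E[Z_1] = 5/6·E[Z_0] = 5/6
E[Z_2] = 5/6·E[Z_1] = 25/36
E[Z_3] = 5/6·E[Z_2] = 125/216
E[Z_4] = 5/6·E[Z_3] = 625/1296
E[Z_5] = 5/6·E[Z_4] = 3125/7776


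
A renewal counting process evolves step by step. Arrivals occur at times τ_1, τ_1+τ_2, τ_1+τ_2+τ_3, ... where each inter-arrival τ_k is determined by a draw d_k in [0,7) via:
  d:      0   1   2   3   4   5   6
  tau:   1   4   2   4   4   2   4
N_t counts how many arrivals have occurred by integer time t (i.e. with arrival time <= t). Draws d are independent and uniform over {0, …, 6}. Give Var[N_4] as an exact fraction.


1182712/5764801

Inter-arrival values over d=0..6: [1, 4, 2, 4, 4, 2, 4]
Each d has probability 1/7, so the pmf of τ is: f(1) = 1/7, f(2) = 2/7, f(4) = 4/7
Let p_n(j) = P(N_n = j), with p_0 = [1]. Condition on τ_1: p_n(0) = P(τ > n), and for j >= 1, p_n(j) = Σ_{k<=n} f(k)·p_{n−k}(j−1)
p_1 = [6/7, 1/7]  (j = 0..1)
p_2 = [4/7, 20/49, 1/49]  (j = 0..2)
p_3 = [4/7, 16/49, 34/343, 1/343]  (j = 0..3)
p_4 = [0, 40/49, 8/49, 48/2401, 1/2401]  (j = 0..4)
E[N_4] = Σ j·p_4(j) = 2892/2401;  E[N_4²] = Σ j²·p_4(j) = 568/343
Var[N_4] = 568/343 − (2892/2401)² = 1182712/5764801


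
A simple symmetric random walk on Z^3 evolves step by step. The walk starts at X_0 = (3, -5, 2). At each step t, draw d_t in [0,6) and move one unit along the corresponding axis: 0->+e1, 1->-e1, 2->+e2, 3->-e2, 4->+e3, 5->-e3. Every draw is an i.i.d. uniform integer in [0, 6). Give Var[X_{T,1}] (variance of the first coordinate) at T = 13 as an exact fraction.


Outcome values over d=0..5: [1, -1, 0, 0, 0, 0]
Σy = 0, Σy² = 2, M = 6
μ = 0/6 = 0,  σ² = 2/6 − (0)² = 1/3
Independent increments: Var[X_13] = 13·σ² = 13·(1/3) = 13/3

13/3


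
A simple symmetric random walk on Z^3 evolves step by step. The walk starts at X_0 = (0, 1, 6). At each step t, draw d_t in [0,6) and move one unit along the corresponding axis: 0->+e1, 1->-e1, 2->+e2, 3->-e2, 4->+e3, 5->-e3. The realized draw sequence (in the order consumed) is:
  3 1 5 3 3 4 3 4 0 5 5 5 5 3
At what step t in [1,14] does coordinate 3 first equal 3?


t=0: X=(0, 1, 6), d=3 → -e2, X_1=(0, 0, 6)
t=1: X=(0, 0, 6), d=1 → -e1, X_2=(-1, 0, 6)
t=2: X=(-1, 0, 6), d=5 → -e3, X_3=(-1, 0, 5)
t=3: X=(-1, 0, 5), d=3 → -e2, X_4=(-1, -1, 5)
t=4: X=(-1, -1, 5), d=3 → -e2, X_5=(-1, -2, 5)
t=5: X=(-1, -2, 5), d=4 → +e3, X_6=(-1, -2, 6)
t=6: X=(-1, -2, 6), d=3 → -e2, X_7=(-1, -3, 6)
t=7: X=(-1, -3, 6), d=4 → +e3, X_8=(-1, -3, 7)
t=8: X=(-1, -3, 7), d=0 → +e1, X_9=(0, -3, 7)
t=9: X=(0, -3, 7), d=5 → -e3, X_10=(0, -3, 6)
t=10: X=(0, -3, 6), d=5 → -e3, X_11=(0, -3, 5)
t=11: X=(0, -3, 5), d=5 → -e3, X_12=(0, -3, 4)
t=12: X=(0, -3, 4), d=5 → -e3, X_13=(0, -3, 3)
t=13: X=(0, -3, 3), d=3 → -e2, X_14=(0, -4, 3)

13


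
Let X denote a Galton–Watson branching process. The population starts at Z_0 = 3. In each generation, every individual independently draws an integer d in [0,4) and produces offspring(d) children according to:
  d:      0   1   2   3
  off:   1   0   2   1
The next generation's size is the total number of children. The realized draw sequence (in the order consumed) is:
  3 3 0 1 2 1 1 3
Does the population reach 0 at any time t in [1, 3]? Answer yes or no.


gen 0: Z_0=3, draws=[3, 3, 0], offspring=[1, 1, 1], Z_1=3
gen 1: Z_1=3, draws=[1, 2, 1], offspring=[0, 2, 0], Z_2=2
gen 2: Z_2=2, draws=[1, 3], offspring=[0, 1], Z_3=1

no


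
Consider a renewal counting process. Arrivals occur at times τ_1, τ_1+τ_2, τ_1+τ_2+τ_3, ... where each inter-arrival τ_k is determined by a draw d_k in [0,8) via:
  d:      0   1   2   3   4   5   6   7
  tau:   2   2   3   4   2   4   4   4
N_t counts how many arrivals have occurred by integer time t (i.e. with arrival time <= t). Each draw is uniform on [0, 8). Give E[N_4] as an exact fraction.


73/64

Inter-arrival values over d=0..7: [2, 2, 3, 4, 2, 4, 4, 4]
Each d has probability 1/8, so the pmf of τ is: f(2) = 3/8, f(3) = 1/8, f(4) = 1/2
Renewal equation for m(n) = E[N_n]: condition on τ_1 = k (if k <= n, one arrival plus a fresh copy on the remaining n−k steps): m(n) = F(n) + Σ_{k<=n} f(k)·m(n−k), where F(n) = P(τ <= n) and m(0) = 0
m(1) = F(1) = 0
m(2) = F(2) = 3/8
m(3) = F(3) = 1/2
m(4) = F(4) + f(2)·m(2) = 1 + 3/8·3/8 = 73/64
E[N_4] = m(4) = 73/64
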